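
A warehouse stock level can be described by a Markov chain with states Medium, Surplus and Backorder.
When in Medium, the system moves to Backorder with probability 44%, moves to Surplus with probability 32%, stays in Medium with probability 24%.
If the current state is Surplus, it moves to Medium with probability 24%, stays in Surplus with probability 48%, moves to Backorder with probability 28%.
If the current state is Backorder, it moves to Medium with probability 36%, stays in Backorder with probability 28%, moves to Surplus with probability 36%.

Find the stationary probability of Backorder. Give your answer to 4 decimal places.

0.3246

Let the stationary distribution be π with π = πP and π_1 + π_2 + π_3 = 1.
π_1 = 0.24·π_1 + 0.24·π_2 + 0.36·π_3
π_2 = 0.32·π_1 + 0.48·π_2 + 0.36·π_3
Solving with the normalization constraint gives π = (0.2790, 0.3964, 0.3246).
So the stationary probability of Backorder is 0.3246.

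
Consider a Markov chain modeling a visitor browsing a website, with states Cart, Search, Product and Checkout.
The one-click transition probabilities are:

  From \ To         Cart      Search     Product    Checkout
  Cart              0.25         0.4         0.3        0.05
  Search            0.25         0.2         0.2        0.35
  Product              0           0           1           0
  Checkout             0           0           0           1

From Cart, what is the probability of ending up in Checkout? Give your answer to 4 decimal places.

0.3600

Let h(s) be the probability of absorption at Checkout starting from transient state s. Then h(Checkout) = 1 and h(Product) = 0. By first-step analysis:
h(Cart) = 0.25·h(Cart) + 0.4·h(Search) + 0.3·0 + 0.05·1
h(Search) = 0.25·h(Cart) + 0.2·h(Search) + 0.2·0 + 0.35·1
Solving: h(Cart) = 0.3600, h(Search) = 0.5500.
Starting from Cart, the probability is 0.3600.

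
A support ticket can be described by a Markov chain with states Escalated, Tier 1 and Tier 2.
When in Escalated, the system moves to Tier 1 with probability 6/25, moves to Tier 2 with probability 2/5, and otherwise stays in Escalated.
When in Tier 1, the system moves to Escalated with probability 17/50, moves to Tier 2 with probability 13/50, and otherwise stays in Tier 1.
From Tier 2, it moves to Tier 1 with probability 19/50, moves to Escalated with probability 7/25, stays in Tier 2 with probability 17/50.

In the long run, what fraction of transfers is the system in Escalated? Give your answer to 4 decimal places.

0.3266

Let the stationary distribution be π with π = πP and π_1 + π_2 + π_3 = 1.
π_1 = 0.36·π_1 + 0.34·π_2 + 0.28·π_3
π_2 = 0.24·π_1 + 0.4·π_2 + 0.38·π_3
Solving with the normalization constraint gives π = (0.3266, 0.3411, 0.3323).
So the stationary probability of Escalated is 0.3266.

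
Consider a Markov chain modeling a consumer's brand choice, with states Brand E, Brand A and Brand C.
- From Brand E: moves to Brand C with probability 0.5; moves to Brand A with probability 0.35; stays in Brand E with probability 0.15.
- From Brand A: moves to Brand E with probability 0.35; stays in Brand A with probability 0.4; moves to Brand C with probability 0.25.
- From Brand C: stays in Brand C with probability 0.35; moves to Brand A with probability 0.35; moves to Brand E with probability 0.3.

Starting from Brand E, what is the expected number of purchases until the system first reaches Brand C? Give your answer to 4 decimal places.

Let t(s) be the expected number of purchases to first reach Brand C from state s, with t(Brand C) = 0. Conditioning on the first purchase:
t(Brand E) = 1 + 0.15·t(Brand E) + 0.35·t(Brand A)
t(Brand A) = 1 + 0.35·t(Brand E) + 0.4·t(Brand A)
Solving: t(Brand E) = 2.4516, t(Brand A) = 3.0968.
Expected purchases from Brand E to Brand C: 2.4516.

2.4516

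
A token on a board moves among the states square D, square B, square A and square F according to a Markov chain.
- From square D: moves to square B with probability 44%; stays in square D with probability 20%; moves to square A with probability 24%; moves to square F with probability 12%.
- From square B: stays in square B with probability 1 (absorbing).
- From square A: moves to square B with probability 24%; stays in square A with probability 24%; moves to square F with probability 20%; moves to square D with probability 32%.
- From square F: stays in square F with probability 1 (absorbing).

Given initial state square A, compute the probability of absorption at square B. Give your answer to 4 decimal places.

0.6265

Let h(s) be the probability of absorption at square B starting from transient state s. Then h(square B) = 1 and h(square F) = 0. By first-step analysis:
h(square D) = 0.2·h(square D) + 0.44·1 + 0.24·h(square A) + 0.12·0
h(square A) = 0.32·h(square D) + 0.24·1 + 0.24·h(square A) + 0.2·0
Solving: h(square D) = 0.7380, h(square A) = 0.6265.
Starting from square A, the probability is 0.6265.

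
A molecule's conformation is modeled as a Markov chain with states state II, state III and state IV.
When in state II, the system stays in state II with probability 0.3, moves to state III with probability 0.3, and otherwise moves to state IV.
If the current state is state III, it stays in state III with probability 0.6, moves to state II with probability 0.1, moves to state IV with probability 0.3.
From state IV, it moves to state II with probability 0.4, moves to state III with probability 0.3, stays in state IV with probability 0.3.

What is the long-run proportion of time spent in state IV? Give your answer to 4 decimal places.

Let the stationary distribution be π with π = πP and π_1 + π_2 + π_3 = 1.
π_1 = 0.3·π_1 + 0.1·π_2 + 0.4·π_3
π_2 = 0.3·π_1 + 0.6·π_2 + 0.3·π_3
Solving with the normalization constraint gives π = (0.2468, 0.4286, 0.3247).
So the stationary probability of state IV is 0.3247.

0.3247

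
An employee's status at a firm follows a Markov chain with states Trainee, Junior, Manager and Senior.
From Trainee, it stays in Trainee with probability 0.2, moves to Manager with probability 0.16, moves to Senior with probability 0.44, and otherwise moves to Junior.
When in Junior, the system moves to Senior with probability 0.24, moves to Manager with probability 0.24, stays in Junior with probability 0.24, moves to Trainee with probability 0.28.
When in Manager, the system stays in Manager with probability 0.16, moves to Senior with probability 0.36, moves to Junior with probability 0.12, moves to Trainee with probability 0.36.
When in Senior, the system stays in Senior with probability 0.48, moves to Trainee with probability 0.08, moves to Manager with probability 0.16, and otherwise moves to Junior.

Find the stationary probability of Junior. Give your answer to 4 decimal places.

0.2265

Let the stationary distribution be π with π = πP and π_1 + π_2 + π_3 + π_4 = 1.
π_1 = 0.2·π_1 + 0.28·π_2 + 0.36·π_3 + 0.08·π_4
π_2 = 0.2·π_1 + 0.24·π_2 + 0.12·π_3 + 0.28·π_4
π_3 = 0.16·π_1 + 0.24·π_2 + 0.16·π_3 + 0.16·π_4
Solving with the normalization constraint gives π = (0.1991, 0.2265, 0.1781, 0.3963).
So the stationary probability of Junior is 0.2265.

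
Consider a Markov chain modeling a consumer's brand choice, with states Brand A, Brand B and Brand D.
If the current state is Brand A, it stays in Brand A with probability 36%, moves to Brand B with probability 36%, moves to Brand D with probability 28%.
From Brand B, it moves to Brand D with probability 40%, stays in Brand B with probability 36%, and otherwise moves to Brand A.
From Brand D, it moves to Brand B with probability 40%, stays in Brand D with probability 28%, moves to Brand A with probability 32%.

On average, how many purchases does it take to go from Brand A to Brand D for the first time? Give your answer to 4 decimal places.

Let t(s) be the expected number of purchases to first reach Brand D from state s, with t(Brand D) = 0. Conditioning on the first purchase:
t(Brand A) = 1 + 0.36·t(Brand A) + 0.36·t(Brand B)
t(Brand B) = 1 + 0.24·t(Brand A) + 0.36·t(Brand B)
Solving: t(Brand A) = 3.0941, t(Brand B) = 2.7228.
Expected purchases from Brand A to Brand D: 3.0941.

3.0941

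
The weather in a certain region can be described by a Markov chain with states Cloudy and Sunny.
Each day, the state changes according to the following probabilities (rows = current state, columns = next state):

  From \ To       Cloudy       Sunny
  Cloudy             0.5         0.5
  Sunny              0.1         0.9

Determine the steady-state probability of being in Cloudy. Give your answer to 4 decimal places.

Let the stationary distribution be π with π = πP and π_1 + π_2 = 1.
π_1 = 0.5·π_1 + 0.1·π_2
Solving with the normalization constraint gives π = (0.1667, 0.8333).
So the stationary probability of Cloudy is 0.1667.

0.1667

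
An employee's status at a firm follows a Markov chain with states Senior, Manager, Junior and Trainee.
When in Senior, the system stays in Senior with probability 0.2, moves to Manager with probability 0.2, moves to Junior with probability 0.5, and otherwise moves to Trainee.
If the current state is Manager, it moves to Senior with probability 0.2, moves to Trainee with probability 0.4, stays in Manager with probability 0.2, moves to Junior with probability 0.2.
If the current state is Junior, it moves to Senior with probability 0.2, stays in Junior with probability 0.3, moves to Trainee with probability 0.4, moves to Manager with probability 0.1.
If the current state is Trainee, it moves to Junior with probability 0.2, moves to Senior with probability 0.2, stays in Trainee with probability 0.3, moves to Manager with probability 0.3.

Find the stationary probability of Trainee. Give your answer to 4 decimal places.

0.3091

Let the stationary distribution be π with π = πP and π_1 + π_2 + π_3 + π_4 = 1.
π_1 = 0.2·π_1 + 0.2·π_2 + 0.2·π_3 + 0.2·π_4
π_2 = 0.2·π_1 + 0.2·π_2 + 0.1·π_3 + 0.3·π_4
π_3 = 0.5·π_1 + 0.2·π_2 + 0.3·π_3 + 0.2·π_4
Solving with the normalization constraint gives π = (0.2000, 0.2020, 0.2889, 0.3091).
So the stationary probability of Trainee is 0.3091.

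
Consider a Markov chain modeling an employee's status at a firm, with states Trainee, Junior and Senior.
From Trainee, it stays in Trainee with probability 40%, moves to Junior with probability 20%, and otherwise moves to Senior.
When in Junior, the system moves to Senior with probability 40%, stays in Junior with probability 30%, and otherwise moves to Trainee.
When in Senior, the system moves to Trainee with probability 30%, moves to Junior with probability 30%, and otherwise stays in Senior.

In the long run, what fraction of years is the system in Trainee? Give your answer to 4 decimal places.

0.3333

Let the stationary distribution be π with π = πP and π_1 + π_2 + π_3 = 1.
π_1 = 0.4·π_1 + 0.3·π_2 + 0.3·π_3
π_2 = 0.2·π_1 + 0.3·π_2 + 0.3·π_3
Solving with the normalization constraint gives π = (0.3333, 0.2667, 0.4000).
So the stationary probability of Trainee is 0.3333.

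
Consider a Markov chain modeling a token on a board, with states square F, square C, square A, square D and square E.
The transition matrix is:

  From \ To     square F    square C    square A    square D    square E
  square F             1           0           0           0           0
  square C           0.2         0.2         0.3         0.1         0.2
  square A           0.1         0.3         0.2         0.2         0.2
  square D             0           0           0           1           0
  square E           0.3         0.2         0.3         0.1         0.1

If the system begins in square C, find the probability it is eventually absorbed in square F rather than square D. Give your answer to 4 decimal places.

Let h(s) be the probability of absorption at square F starting from transient state s. Then h(square F) = 1 and h(square D) = 0. By first-step analysis:
h(square C) = 0.2·1 + 0.2·h(square C) + 0.3·h(square A) + 0.1·0 + 0.2·h(square E)
h(square A) = 0.1·1 + 0.3·h(square C) + 0.2·h(square A) + 0.2·0 + 0.2·h(square E)
h(square E) = 0.3·1 + 0.2·h(square C) + 0.3·h(square A) + 0.1·0 + 0.1·h(square E)
Solving: h(square C) = 0.6000, h(square A) = 0.5091, h(square E) = 0.6364.
Starting from square C, the probability is 0.6000.

0.6000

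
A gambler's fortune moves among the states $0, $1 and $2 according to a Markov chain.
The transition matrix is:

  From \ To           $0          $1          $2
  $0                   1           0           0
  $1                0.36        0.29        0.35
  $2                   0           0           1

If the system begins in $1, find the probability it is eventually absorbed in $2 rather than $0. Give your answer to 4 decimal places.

0.4930

Let h(s) be the probability of absorption at $2 starting from transient state s. Then h($2) = 1 and h($0) = 0. By first-step analysis:
h($1) = 0.36·0 + 0.29·h($1) + 0.35·1
Solving: h($1) = 0.4930.
Starting from $1, the probability is 0.4930.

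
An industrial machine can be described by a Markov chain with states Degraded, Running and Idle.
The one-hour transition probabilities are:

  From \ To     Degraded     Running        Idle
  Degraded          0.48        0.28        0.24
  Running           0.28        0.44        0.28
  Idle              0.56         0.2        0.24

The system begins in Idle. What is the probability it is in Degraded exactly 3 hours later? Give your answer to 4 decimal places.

Propagate the distribution vector 3 hours from Idle.
After 0 hours: (0.0000, 0.0000, 1.0000)
After 1 hour: (0.5600, 0.2000, 0.2400)
After 2 hours: (0.4592, 0.2928, 0.2480)
After 3 hours: (0.4413, 0.3070, 0.2517)
P(in Degraded after 3 hours) = 0.4413

0.4413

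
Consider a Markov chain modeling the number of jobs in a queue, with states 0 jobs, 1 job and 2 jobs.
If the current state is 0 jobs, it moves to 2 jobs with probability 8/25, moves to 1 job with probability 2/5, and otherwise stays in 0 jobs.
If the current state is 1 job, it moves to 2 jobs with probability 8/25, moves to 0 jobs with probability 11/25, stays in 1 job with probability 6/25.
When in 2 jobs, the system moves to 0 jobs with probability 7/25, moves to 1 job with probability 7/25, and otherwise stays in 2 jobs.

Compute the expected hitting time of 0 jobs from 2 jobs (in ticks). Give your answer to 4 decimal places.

3.0952

Let t(s) be the expected number of ticks to first reach 0 jobs from state s, with t(0 jobs) = 0. Conditioning on the first tick:
t(1 job) = 1 + 0.24·t(1 job) + 0.32·t(2 jobs)
t(2 jobs) = 1 + 0.28·t(1 job) + 0.44·t(2 jobs)
Solving: t(1 job) = 2.6190, t(2 jobs) = 3.0952.
Expected ticks from 2 jobs to 0 jobs: 3.0952.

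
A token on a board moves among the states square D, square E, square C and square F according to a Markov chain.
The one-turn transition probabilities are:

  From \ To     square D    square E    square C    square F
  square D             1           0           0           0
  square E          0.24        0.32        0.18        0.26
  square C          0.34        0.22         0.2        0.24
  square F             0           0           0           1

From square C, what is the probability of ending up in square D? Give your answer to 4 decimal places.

Let h(s) be the probability of absorption at square D starting from transient state s. Then h(square D) = 1 and h(square F) = 0. By first-step analysis:
h(square E) = 0.24·1 + 0.32·h(square E) + 0.18·h(square C) + 0.26·0
h(square C) = 0.34·1 + 0.22·h(square E) + 0.2·h(square C) + 0.24·0
Solving: h(square E) = 0.5020, h(square C) = 0.5630.
Starting from square C, the probability is 0.5630.

0.5630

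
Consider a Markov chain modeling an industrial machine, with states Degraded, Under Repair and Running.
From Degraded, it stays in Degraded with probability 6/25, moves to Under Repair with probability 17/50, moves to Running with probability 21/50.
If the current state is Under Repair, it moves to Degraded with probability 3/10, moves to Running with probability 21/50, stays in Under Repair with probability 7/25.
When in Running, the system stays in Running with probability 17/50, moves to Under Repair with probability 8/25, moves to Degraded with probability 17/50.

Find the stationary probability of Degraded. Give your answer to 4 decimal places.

0.2977

Let the stationary distribution be π with π = πP and π_1 + π_2 + π_3 = 1.
π_1 = 0.24·π_1 + 0.3·π_2 + 0.34·π_3
π_2 = 0.34·π_1 + 0.28·π_2 + 0.32·π_3
Solving with the normalization constraint gives π = (0.2977, 0.3134, 0.3889).
So the stationary probability of Degraded is 0.2977.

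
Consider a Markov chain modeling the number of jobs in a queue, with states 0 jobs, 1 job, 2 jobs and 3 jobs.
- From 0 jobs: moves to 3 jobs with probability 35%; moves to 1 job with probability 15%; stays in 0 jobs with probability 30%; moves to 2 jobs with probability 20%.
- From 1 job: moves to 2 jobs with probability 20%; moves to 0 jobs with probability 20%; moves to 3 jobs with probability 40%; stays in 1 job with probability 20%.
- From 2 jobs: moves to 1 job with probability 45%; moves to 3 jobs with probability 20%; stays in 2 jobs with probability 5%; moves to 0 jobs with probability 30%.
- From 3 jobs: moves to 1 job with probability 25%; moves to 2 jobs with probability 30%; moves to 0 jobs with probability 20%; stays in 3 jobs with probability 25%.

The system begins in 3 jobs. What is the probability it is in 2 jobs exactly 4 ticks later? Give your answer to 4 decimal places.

Propagate the distribution vector 4 ticks from 3 jobs.
After 0 ticks: (0.0000, 0.0000, 0.0000, 1.0000)
After 1 tick: (0.2000, 0.2500, 0.3000, 0.2500)
After 2 ticks: (0.2500, 0.2775, 0.1800, 0.2925)
After 3 ticks: (0.2430, 0.2471, 0.2023, 0.3076)
After 4 ticks: (0.2445, 0.2538, 0.2004, 0.3013)
P(in 2 jobs after 4 ticks) = 0.2004

0.2004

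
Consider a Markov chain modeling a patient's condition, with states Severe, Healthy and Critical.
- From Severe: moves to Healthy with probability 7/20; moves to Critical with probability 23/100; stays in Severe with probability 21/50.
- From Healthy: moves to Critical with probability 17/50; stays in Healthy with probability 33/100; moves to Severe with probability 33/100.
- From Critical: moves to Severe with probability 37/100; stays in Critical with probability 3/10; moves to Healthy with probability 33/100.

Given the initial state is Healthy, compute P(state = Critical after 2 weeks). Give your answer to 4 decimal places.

0.2901

Sum over the intermediate state after 1 week:
P = P(Healthy→Severe)·P(Severe→Critical) + P(Healthy→Healthy)·P(Healthy→Critical) + P(Healthy→Critical)·P(Critical→Critical)
  = 0.33×0.23 + 0.33×0.34 + 0.34×0.3
  = 0.0759 + 0.1122 + 0.1020 = 0.2901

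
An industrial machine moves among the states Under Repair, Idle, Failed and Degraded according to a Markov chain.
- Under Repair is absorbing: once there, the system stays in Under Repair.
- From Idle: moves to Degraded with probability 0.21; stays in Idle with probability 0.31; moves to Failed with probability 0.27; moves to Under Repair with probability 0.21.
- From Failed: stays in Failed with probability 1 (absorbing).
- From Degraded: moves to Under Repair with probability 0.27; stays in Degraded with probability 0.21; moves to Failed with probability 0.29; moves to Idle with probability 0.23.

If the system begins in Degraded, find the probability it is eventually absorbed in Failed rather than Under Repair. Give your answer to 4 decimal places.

0.5278

Let h(s) be the probability of absorption at Failed starting from transient state s. Then h(Failed) = 1 and h(Under Repair) = 0. By first-step analysis:
h(Idle) = 0.21·0 + 0.31·h(Idle) + 0.27·1 + 0.21·h(Degraded)
h(Degraded) = 0.27·0 + 0.23·h(Idle) + 0.29·1 + 0.21·h(Degraded)
Solving: h(Idle) = 0.5519, h(Degraded) = 0.5278.
Starting from Degraded, the probability is 0.5278.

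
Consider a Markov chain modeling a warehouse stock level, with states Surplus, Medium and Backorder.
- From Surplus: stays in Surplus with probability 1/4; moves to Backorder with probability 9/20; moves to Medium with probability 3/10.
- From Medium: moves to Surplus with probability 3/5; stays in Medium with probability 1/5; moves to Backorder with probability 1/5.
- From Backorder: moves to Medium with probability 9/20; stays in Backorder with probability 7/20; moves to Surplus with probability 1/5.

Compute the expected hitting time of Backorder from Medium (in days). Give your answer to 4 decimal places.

Let t(s) be the expected number of days to first reach Backorder from state s, with t(Backorder) = 0. Conditioning on the first day:
t(Surplus) = 1 + 0.25·t(Surplus) + 0.3·t(Medium)
t(Medium) = 1 + 0.6·t(Surplus) + 0.2·t(Medium)
Solving: t(Surplus) = 2.6190, t(Medium) = 3.2143.
Expected days from Medium to Backorder: 3.2143.

3.2143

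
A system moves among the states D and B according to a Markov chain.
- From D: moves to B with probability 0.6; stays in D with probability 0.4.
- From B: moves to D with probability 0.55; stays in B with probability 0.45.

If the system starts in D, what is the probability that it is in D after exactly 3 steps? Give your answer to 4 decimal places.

0.4765

Propagate the distribution vector 3 steps from D.
After 0 steps: (1.0000, 0.0000)
After 1 step: (0.4000, 0.6000)
After 2 steps: (0.4900, 0.5100)
After 3 steps: (0.4765, 0.5235)
P(in D after 3 steps) = 0.4765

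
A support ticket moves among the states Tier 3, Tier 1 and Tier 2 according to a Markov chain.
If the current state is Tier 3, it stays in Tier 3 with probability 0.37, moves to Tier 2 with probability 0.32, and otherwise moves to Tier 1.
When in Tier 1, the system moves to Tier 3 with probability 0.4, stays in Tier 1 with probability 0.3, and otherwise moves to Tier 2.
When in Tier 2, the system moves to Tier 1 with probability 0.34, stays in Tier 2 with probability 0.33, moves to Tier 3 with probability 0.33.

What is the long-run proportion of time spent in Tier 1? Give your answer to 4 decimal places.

0.3163

Let the stationary distribution be π with π = πP and π_1 + π_2 + π_3 = 1.
π_1 = 0.37·π_1 + 0.4·π_2 + 0.33·π_3
π_2 = 0.31·π_1 + 0.3·π_2 + 0.34·π_3
Solving with the normalization constraint gives π = (0.3668, 0.3163, 0.3168).
So the stationary probability of Tier 1 is 0.3163.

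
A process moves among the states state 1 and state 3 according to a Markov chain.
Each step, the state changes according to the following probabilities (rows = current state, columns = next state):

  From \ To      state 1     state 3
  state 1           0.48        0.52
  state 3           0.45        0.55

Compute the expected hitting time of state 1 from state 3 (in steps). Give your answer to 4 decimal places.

Let t(s) be the expected number of steps to first reach state 1 from state s, with t(state 1) = 0. Conditioning on the first step:
t(state 3) = 1 + 0.55·t(state 3)
Solving: t(state 3) = 2.2222.
Expected steps from state 3 to state 1: 2.2222.

2.2222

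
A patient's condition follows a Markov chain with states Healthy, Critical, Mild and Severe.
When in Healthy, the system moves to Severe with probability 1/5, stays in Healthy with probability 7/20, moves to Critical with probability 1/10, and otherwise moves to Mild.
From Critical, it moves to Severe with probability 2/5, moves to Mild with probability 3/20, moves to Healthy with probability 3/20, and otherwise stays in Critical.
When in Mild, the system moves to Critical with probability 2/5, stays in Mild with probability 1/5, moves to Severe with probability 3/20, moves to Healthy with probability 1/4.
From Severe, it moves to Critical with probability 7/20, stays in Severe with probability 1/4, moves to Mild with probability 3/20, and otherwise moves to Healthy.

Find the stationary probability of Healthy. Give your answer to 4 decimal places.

0.2461

Let the stationary distribution be π with π = πP and π_1 + π_2 + π_3 + π_4 = 1.
π_1 = 0.35·π_1 + 0.15·π_2 + 0.25·π_3 + 0.25·π_4
π_2 = 0.1·π_1 + 0.3·π_2 + 0.4·π_3 + 0.35·π_4
π_3 = 0.35·π_1 + 0.15·π_2 + 0.2·π_3 + 0.15·π_4
Solving with the normalization constraint gives π = (0.2461, 0.2847, 0.2097, 0.2594).
So the stationary probability of Healthy is 0.2461.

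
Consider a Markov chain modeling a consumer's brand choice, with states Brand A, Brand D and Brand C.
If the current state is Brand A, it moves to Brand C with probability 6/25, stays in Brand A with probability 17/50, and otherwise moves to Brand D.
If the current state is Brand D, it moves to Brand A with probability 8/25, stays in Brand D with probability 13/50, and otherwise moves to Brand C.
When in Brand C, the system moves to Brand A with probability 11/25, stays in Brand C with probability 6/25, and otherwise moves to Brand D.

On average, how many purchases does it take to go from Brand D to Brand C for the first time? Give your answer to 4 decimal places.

Let t(s) be the expected number of purchases to first reach Brand C from state s, with t(Brand C) = 0. Conditioning on the first purchase:
t(Brand A) = 1 + 0.34·t(Brand A) + 0.42·t(Brand D)
t(Brand D) = 1 + 0.32·t(Brand A) + 0.26·t(Brand D)
Solving: t(Brand A) = 3.2768, t(Brand D) = 2.7684.
Expected purchases from Brand D to Brand C: 2.7684.

2.7684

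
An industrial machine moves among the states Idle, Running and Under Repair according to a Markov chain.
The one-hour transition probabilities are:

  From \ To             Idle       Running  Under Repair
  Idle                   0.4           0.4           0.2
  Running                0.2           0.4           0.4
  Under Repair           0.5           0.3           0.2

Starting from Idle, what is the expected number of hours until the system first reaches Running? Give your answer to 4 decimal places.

2.6316

Let t(s) be the expected number of hours to first reach Running from state s, with t(Running) = 0. Conditioning on the first hour:
t(Idle) = 1 + 0.4·t(Idle) + 0.2·t(Under Repair)
t(Under Repair) = 1 + 0.5·t(Idle) + 0.2·t(Under Repair)
Solving: t(Idle) = 2.6316, t(Under Repair) = 2.8947.
Expected hours from Idle to Running: 2.6316.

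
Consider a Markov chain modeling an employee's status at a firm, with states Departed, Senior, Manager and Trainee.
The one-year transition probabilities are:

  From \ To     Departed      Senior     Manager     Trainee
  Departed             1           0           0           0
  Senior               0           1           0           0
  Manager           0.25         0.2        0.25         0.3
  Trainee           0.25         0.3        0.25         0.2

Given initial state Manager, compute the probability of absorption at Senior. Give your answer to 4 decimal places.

Let h(s) be the probability of absorption at Senior starting from transient state s. Then h(Senior) = 1 and h(Departed) = 0. By first-step analysis:
h(Manager) = 0.25·0 + 0.2·1 + 0.25·h(Manager) + 0.3·h(Trainee)
h(Trainee) = 0.25·0 + 0.3·1 + 0.25·h(Manager) + 0.2·h(Trainee)
Solving: h(Manager) = 0.4762, h(Trainee) = 0.5238.
Starting from Manager, the probability is 0.4762.

0.4762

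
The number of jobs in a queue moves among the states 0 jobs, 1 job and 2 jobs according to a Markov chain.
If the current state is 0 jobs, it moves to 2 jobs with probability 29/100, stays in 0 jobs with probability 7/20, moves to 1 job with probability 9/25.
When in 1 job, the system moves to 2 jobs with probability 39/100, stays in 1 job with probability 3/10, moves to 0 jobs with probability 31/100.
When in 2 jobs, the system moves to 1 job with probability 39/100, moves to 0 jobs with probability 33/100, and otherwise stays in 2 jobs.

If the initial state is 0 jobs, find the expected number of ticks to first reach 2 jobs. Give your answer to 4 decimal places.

3.0868

Let t(s) be the expected number of ticks to first reach 2 jobs from state s, with t(2 jobs) = 0. Conditioning on the first tick:
t(0 jobs) = 1 + 0.35·t(0 jobs) + 0.36·t(1 job)
t(1 job) = 1 + 0.31·t(0 jobs) + 0.3·t(1 job)
Solving: t(0 jobs) = 3.0868, t(1 job) = 2.7956.
Expected ticks from 0 jobs to 2 jobs: 3.0868.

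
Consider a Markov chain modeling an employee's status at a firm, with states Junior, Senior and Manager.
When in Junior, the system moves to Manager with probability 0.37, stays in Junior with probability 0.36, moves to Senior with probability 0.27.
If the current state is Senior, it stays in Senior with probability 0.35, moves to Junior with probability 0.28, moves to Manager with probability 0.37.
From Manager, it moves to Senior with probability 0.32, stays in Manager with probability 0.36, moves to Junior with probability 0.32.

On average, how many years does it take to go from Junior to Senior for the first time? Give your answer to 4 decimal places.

3.4684

Let t(s) be the expected number of years to first reach Senior from state s, with t(Senior) = 0. Conditioning on the first year:
t(Junior) = 1 + 0.36·t(Junior) + 0.37·t(Manager)
t(Manager) = 1 + 0.32·t(Junior) + 0.36·t(Manager)
Solving: t(Junior) = 3.4684, t(Manager) = 3.2967.
Expected years from Junior to Senior: 3.4684.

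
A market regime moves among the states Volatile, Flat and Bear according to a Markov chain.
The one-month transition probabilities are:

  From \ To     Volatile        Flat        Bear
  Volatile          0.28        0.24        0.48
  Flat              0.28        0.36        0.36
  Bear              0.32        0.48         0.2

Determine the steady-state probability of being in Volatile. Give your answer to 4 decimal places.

Let the stationary distribution be π with π = πP and π_1 + π_2 + π_3 = 1.
π_1 = 0.28·π_1 + 0.28·π_2 + 0.32·π_3
π_2 = 0.24·π_1 + 0.36·π_2 + 0.48·π_3
Solving with the normalization constraint gives π = (0.2936, 0.3657, 0.3407).
So the stationary probability of Volatile is 0.2936.

0.2936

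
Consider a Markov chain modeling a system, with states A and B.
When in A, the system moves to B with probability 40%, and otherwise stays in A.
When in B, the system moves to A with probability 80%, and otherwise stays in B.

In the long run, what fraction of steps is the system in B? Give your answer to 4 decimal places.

0.3333

Let the stationary distribution be π with π = πP and π_1 + π_2 = 1.
π_1 = 0.6·π_1 + 0.8·π_2
Solving with the normalization constraint gives π = (0.6667, 0.3333).
So the stationary probability of B is 0.3333.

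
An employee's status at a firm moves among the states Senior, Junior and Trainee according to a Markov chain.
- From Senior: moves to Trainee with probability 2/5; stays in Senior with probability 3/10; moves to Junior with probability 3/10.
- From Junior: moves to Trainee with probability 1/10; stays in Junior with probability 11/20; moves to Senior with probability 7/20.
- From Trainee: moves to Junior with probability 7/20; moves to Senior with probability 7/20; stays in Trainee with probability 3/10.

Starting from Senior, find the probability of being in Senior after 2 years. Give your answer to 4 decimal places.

0.3350

Sum over the intermediate state after 1 year:
P = P(Senior→Senior)·P(Senior→Senior) + P(Senior→Junior)·P(Junior→Senior) + P(Senior→Trainee)·P(Trainee→Senior)
  = 0.3×0.3 + 0.3×0.35 + 0.4×0.35
  = 0.0900 + 0.1050 + 0.1400 = 0.3350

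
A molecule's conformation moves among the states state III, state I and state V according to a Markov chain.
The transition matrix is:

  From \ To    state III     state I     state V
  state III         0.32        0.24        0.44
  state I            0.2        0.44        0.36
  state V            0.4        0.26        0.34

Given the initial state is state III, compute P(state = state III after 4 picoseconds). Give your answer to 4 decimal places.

Propagate the distribution vector 4 picoseconds from state III.
After 0 picoseconds: (1.0000, 0.0000, 0.0000)
After 1 picosecond: (0.3200, 0.2400, 0.4400)
After 2 picoseconds: (0.3264, 0.2968, 0.3768)
After 3 picoseconds: (0.3145, 0.3069, 0.3786)
After 4 picoseconds: (0.3135, 0.3090, 0.3776)
P(in state III after 4 picoseconds) = 0.3135

0.3135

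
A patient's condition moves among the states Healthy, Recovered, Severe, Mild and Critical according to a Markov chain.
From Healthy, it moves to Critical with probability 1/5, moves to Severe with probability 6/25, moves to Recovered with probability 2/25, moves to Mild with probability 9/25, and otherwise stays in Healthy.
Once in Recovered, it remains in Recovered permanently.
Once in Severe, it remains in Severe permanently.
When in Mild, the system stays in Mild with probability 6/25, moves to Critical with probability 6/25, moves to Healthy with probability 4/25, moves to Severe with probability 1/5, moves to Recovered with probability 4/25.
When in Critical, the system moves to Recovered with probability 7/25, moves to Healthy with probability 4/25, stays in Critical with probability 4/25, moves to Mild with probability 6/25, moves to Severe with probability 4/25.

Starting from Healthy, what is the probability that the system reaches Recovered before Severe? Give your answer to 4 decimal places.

Let h(s) be the probability of absorption at Recovered starting from transient state s. Then h(Recovered) = 1 and h(Severe) = 0. By first-step analysis:
h(Healthy) = 0.12·h(Healthy) + 0.08·1 + 0.24·0 + 0.36·h(Mild) + 0.2·h(Critical)
h(Mild) = 0.16·h(Healthy) + 0.16·1 + 0.2·0 + 0.24·h(Mild) + 0.24·h(Critical)
h(Critical) = 0.16·h(Healthy) + 0.28·1 + 0.16·0 + 0.24·h(Mild) + 0.16·h(Critical)
Solving: h(Healthy) = 0.4060, h(Mild) = 0.4679, h(Critical) = 0.5444.
Starting from Healthy, the probability is 0.4060.

0.4060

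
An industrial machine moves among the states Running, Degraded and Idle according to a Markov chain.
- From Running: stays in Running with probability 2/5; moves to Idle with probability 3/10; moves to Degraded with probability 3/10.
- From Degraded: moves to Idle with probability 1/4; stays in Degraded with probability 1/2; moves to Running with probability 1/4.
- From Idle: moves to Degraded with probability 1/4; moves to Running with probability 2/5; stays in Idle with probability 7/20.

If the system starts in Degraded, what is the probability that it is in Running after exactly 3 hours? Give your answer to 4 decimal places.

0.3419

Propagate the distribution vector 3 hours from Degraded.
After 0 hours: (0.0000, 1.0000, 0.0000)
After 1 hour: (0.2500, 0.5000, 0.2500)
After 2 hours: (0.3250, 0.3875, 0.2875)
After 3 hours: (0.3419, 0.3631, 0.2950)
P(in Running after 3 hours) = 0.3419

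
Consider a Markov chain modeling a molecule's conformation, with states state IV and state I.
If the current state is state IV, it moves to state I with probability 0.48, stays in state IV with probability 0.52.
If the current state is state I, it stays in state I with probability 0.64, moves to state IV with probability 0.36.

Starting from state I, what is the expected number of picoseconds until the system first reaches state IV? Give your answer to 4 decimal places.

Let t(s) be the expected number of picoseconds to first reach state IV from state s, with t(state IV) = 0. Conditioning on the first picosecond:
t(state I) = 1 + 0.64·t(state I)
Solving: t(state I) = 2.7778.
Expected picoseconds from state I to state IV: 2.7778.

2.7778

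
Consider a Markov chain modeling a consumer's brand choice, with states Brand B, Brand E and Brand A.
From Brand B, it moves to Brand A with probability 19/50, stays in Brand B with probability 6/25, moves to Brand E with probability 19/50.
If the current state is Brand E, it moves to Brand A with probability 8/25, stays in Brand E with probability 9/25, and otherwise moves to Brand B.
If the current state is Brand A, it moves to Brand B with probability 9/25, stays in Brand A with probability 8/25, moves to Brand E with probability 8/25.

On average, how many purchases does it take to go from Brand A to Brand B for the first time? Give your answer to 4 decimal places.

Let t(s) be the expected number of purchases to first reach Brand B from state s, with t(Brand B) = 0. Conditioning on the first purchase:
t(Brand E) = 1 + 0.36·t(Brand E) + 0.32·t(Brand A)
t(Brand A) = 1 + 0.32·t(Brand E) + 0.32·t(Brand A)
Solving: t(Brand E) = 3.0048, t(Brand A) = 2.8846.
Expected purchases from Brand A to Brand B: 2.8846.

2.8846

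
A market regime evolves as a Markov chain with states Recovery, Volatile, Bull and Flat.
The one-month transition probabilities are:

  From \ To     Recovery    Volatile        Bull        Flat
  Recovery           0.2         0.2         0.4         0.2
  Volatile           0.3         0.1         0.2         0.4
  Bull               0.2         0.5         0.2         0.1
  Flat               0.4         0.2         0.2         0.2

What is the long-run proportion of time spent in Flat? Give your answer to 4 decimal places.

0.2248

Let the stationary distribution be π with π = πP and π_1 + π_2 + π_3 + π_4 = 1.
π_1 = 0.2·π_1 + 0.3·π_2 + 0.2·π_3 + 0.4·π_4
π_2 = 0.2·π_1 + 0.1·π_2 + 0.5·π_3 + 0.2·π_4
π_3 = 0.4·π_1 + 0.2·π_2 + 0.2·π_3 + 0.2·π_4
Solving with the normalization constraint gives π = (0.2701, 0.2511, 0.2540, 0.2248).
So the stationary probability of Flat is 0.2248.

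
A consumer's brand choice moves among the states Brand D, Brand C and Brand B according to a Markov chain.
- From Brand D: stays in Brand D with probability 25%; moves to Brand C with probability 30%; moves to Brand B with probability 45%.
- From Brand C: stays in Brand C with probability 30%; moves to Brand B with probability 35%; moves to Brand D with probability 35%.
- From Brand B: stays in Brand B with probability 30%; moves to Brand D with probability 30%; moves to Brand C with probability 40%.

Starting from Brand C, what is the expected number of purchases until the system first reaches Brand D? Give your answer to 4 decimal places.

Let t(s) be the expected number of purchases to first reach Brand D from state s, with t(Brand D) = 0. Conditioning on the first purchase:
t(Brand C) = 1 + 0.3·t(Brand C) + 0.35·t(Brand B)
t(Brand B) = 1 + 0.4·t(Brand C) + 0.3·t(Brand B)
Solving: t(Brand C) = 3.0000, t(Brand B) = 3.1429.
Expected purchases from Brand C to Brand D: 3.0000.

3.0000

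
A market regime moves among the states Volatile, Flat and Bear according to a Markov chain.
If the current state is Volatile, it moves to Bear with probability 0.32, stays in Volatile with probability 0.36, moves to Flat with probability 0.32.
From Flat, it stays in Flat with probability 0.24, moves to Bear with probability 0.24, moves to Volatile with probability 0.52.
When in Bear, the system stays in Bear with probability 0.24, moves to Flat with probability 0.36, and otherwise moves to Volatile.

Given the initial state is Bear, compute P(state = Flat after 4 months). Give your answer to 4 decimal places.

Propagate the distribution vector 4 months from Bear.
After 0 months: (0.0000, 0.0000, 1.0000)
After 1 month: (0.4000, 0.3600, 0.2400)
After 2 months: (0.4272, 0.3008, 0.2720)
After 3 months: (0.4190, 0.3068, 0.2742)
After 4 months: (0.4201, 0.3064, 0.2735)
P(in Flat after 4 months) = 0.3064

0.3064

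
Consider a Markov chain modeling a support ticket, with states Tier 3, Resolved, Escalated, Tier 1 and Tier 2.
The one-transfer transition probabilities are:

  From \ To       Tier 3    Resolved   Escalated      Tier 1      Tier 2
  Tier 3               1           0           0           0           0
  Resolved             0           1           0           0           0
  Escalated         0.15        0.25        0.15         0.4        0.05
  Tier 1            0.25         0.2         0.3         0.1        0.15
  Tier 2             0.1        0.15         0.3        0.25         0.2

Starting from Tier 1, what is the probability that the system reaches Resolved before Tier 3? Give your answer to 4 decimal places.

Let h(s) be the probability of absorption at Resolved starting from transient state s. Then h(Resolved) = 1 and h(Tier 3) = 0. By first-step analysis:
h(Escalated) = 0.15·0 + 0.25·1 + 0.15·h(Escalated) + 0.4·h(Tier 1) + 0.05·h(Tier 2)
h(Tier 1) = 0.25·0 + 0.2·1 + 0.3·h(Escalated) + 0.1·h(Tier 1) + 0.15·h(Tier 2)
h(Tier 2) = 0.1·0 + 0.15·1 + 0.3·h(Escalated) + 0.25·h(Tier 1) + 0.2·h(Tier 2)
Solving: h(Escalated) = 0.5634, h(Tier 1) = 0.5026, h(Tier 2) = 0.5558.
Starting from Tier 1, the probability is 0.5026.

0.5026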